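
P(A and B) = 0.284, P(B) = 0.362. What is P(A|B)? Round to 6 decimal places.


P(A|B) = P(A and B) / P(B) = 0.284 / 0.362 = 142/181 ≈ 0.78453039

0.784530


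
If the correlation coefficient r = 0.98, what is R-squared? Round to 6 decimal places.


R^2 = r^2 = (0.98)^2 = 0.9604

0.960400


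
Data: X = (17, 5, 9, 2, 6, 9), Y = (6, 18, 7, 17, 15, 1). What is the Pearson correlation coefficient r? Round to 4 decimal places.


r = sum((xi-xbar)(yi-ybar)) / sqrt(sum((xi-xbar)^2) * sum((yi-ybar)^2))
n = 6, xbar = 48/6 = 8, ybar = 64/6 = 32/3 ≈ 10.666667
Sxy = sum((xi-xbar)(yi-ybar)) = -124
Sxx = sum((xi-xbar)^2) = 132
Syy = sum((yi-ybar)^2) = 724/3 ≈ 241.333333
sqrt(Sxx*Syy) ≈ 178.482492
r = Sxy / sqrt(Sxx*Syy) = -124 / 178.482492 ≈ -0.694746

-0.6947


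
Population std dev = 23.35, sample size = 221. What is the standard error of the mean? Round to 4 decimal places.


SE = sigma / sqrt(n)
sqrt(221) ≈ 14.866069
SE = 23.35 / 14.866069 ≈ 1.570691

1.5707


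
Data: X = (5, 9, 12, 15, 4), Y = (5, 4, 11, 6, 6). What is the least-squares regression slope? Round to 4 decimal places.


b = sum((xi-xbar)(yi-ybar)) / sum((xi-xbar)^2)
n = 5, xbar = 45/5 = 9, ybar = 32/5 = 6.4
Sxy = sum((xi-xbar)(yi-ybar)) = 19
Sxx = sum((xi-xbar)^2) = 86
b = Sxy / Sxx = 19/86 ≈ 0.220930

0.2209


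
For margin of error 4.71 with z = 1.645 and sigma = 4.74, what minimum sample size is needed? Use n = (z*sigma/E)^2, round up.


z*sigma/E = 1.645 * 4.74 / 4.71 ≈ 1.655478
(z*sigma/E)^2 ≈ 2.740606
round up: n = 3

3


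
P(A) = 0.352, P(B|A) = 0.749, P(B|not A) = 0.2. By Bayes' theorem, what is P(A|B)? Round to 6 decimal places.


P(A|B) = P(B|A)*P(A) / P(B), P(B) = P(B|A)*P(A) + P(B|not A)*P(not A)
P(B|A)*P(A) = 0.749 * 0.352 = 0.263648
P(B|not A)*P(not A) = 0.2 * 0.648 = 0.1296
P(B) = 0.263648 + 0.1296 = 0.393248
P(A|B) = 0.263648 / 0.393248 ≈ 0.67043698

0.670437


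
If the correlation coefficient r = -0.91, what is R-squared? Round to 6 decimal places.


R^2 = r^2 = (-0.91)^2 = 0.8281

0.828100


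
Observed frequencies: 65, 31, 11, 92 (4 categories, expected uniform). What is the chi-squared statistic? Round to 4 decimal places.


chi2 = sum((O-E)^2/E), E = total/4
total = 199, E = 199/4 = 49.75
(65 - 49.75)^2 / 49.75 = 232.5625 / 49.75 = 3721/796 ≈ 4.674623
(31 - 49.75)^2 / 49.75 = 351.5625 / 49.75 = 5625/796 ≈ 7.066583
(11 - 49.75)^2 / 49.75 = 1501.5625 / 49.75 = 24025/796 ≈ 30.182161
(92 - 49.75)^2 / 49.75 = 1785.0625 / 49.75 = 28561/796 ≈ 35.880653
chi2 = 15483/199 ≈ 77.804020

77.8040


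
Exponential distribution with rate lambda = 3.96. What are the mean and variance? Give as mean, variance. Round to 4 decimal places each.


mean = 1/lam, var = 1/lam^2
mean = 1 / 3.96 = 25/99 ≈ 0.252525
lam^2 = 3.96^2 = 15.6816
var = 1 / 15.6816 = 625/9801 ≈ 0.063769

0.2525, 0.0638


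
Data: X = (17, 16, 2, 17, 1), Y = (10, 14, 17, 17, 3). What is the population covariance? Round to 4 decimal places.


Cov = (1/n)*sum((xi-xbar)(yi-ybar))
n = 5, xbar = 53/5 = 10.6, ybar = 61/5 = 12.2
sum((xi-xbar)(yi-ybar)) = 73.4
Cov = 73.4 / 5 = 14.68

14.6800


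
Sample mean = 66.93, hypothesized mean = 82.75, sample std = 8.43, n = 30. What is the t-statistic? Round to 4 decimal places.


t = (xbar - mu0) / (s/sqrt(n))
xbar - mu0 = 66.93 - 82.75 = -15.82
sqrt(30) ≈ 5.47722558
s/sqrt(n) = 8.43 / 5.47722558 ≈ 1.53910039
t = -15.82 / 1.53910039 ≈ -10.278732

-10.2787


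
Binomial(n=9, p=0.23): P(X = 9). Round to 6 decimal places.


P = C(n,k) * p^k * (1-p)^(n-k)
C(9,9) = 1
p^k = 0.23^9 ≈ 0.000001801153
(1-p)^(n-k) = 0.77^0 = 1
P = 1 * 0.000001801153 * 1 ≈ 0.000002

0.000002


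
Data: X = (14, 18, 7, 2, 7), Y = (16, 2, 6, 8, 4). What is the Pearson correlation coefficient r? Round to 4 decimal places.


r = sum((xi-xbar)(yi-ybar)) / sqrt(sum((xi-xbar)^2) * sum((yi-ybar)^2))
n = 5, xbar = 48/5 = 9.6, ybar = 36/5 = 7.2
Sxy = sum((xi-xbar)(yi-ybar)) = 0.4
Sxx = sum((xi-xbar)^2) = 161.2
Syy = sum((yi-ybar)^2) = 116.8
sqrt(Sxx*Syy) ≈ 137.215743
r = Sxy / sqrt(Sxx*Syy) = 0.4 / 137.215743 ≈ 0.002915

0.0029


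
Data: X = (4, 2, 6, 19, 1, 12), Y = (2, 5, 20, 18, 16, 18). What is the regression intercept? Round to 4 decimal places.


a = ybar - b*xbar, where b = sum((xi-xbar)(yi-ybar)) / sum((xi-xbar)^2)
n = 6, xbar = 44/6 = 22/3 ≈ 7.333333, ybar = 79/6 ≈ 13.166667
Sxy = sum((xi-xbar)(yi-ybar)) = 398/3 ≈ 132.666667
Sxx = sum((xi-xbar)^2) = 718/3 ≈ 239.333333
b = Sxy / Sxx = 199/359 ≈ 0.554318
a = 13.166667 - 0.554318 * 7.333333 = 6535/718 ≈ 9.101671

9.1017


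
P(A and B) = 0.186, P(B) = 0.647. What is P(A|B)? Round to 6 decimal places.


P(A|B) = P(A and B) / P(B) = 0.186 / 0.647 = 186/647 ≈ 0.28748068

0.287481


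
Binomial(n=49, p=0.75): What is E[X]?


E[X] = n*p = 49 * 0.75 = 36.75

36.75


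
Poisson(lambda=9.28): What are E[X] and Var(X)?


E[X] = Var(X) = lambda = 9.28

9.28, 9.28


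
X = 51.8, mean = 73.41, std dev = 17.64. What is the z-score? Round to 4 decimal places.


z = (X - mu) / sigma
X - mu = 51.8 - 73.41 = -21.61
z = -21.61 / 17.64 = -2161/1764 ≈ -1.225057

-1.2251


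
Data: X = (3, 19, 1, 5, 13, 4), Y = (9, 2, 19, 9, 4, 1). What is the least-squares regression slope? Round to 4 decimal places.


b = sum((xi-xbar)(yi-ybar)) / sum((xi-xbar)^2)
n = 6, xbar = 45/6 = 7.5, ybar = 44/6 = 22/3 ≈ 7.333333
Sxy = sum((xi-xbar)(yi-ybar)) = -145
Sxx = sum((xi-xbar)^2) = 243.5
b = Sxy / Sxx = -290/487 ≈ -0.595483

-0.5955


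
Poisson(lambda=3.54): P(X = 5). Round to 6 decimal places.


P = e^(-lam) * lam^k / k!
e^(-3.54) ≈ 0.02901333
lam^k = 3.54^5 ≈ 555.925135
k! = 5! = 120
P = 0.02901333 * 555.925135 / 120 ≈ 0.134410

0.134410


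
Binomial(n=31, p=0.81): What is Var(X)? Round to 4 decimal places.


Var = n*p*(1-p) = 31 * 0.81 * 0.19 = 4.7709

4.7709


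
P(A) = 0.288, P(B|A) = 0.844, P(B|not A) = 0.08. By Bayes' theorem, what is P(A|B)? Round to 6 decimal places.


P(A|B) = P(B|A)*P(A) / P(B), P(B) = P(B|A)*P(A) + P(B|not A)*P(not A)
P(B|A)*P(A) = 0.844 * 0.288 = 0.243072
P(B|not A)*P(not A) = 0.08 * 0.712 = 0.05696
P(B) = 0.243072 + 0.05696 = 0.300032
P(A|B) = 0.243072 / 0.300032 = 1899/2344 ≈ 0.81015358

0.810154


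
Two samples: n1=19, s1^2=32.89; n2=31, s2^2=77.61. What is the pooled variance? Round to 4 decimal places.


sp^2 = ((n1-1)*s1^2 + (n2-1)*s2^2)/(n1+n2-2)
(n1-1)*s1^2 = 18 * 32.89 = 592.02
(n2-1)*s2^2 = 30 * 77.61 = 2328.3
numerator = 592.02 + 2328.3 = 2920.32
n1+n2-2 = 48
sp^2 = 2920.32 / 48 = 60.84

60.8400


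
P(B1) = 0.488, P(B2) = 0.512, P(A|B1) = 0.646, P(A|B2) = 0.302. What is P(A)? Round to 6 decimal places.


P(A) = P(A|B1)*P(B1) + P(A|B2)*P(B2)
P(A|B1)*P(B1) = 0.646 * 0.488 = 0.315248
P(A|B2)*P(B2) = 0.302 * 0.512 = 0.154624
P(A) = 0.315248 + 0.154624 = 0.469872

0.469872


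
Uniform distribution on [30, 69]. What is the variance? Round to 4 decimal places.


Var = (b-a)^2 / 12
(b-a)^2 = (69 - 30)^2 = 1521
Var = 1521/12 = 126.75

126.7500


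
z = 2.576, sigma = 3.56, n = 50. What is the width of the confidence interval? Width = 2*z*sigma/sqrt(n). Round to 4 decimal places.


width = 2*z*sigma/sqrt(n)
2*z*sigma = 2 * 2.576 * 3.56 = 18.34112
sqrt(50) ≈ 7.071068
width = 18.34112 / 7.071068 ≈ 2.593826

2.5938


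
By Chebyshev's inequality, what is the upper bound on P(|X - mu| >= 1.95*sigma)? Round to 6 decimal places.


P <= 1/k^2
k^2 = 1.95^2 = 3.8025
1/k^2 = 1 / 3.8025 = 400/1521 ≈ 0.26298488

0.262985


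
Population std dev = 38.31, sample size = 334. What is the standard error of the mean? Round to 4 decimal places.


SE = sigma / sqrt(n)
sqrt(334) ≈ 18.275667
SE = 38.31 / 18.275667 ≈ 2.096230

2.0962


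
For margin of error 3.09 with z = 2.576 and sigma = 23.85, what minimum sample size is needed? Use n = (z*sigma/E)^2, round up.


z*sigma/E = 2.576 * 23.85 / 3.09 = 51198/2575 ≈ 19.882718
(z*sigma/E)^2 ≈ 395.322493
round up: n = 396

396


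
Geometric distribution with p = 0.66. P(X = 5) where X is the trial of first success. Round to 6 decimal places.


P = (1-p)^(k-1) * p
(1-p)^(k-1) = 0.34^4 = 0.01336336
P = 0.01336336 * 0.66 ≈ 0.008819818

0.008820


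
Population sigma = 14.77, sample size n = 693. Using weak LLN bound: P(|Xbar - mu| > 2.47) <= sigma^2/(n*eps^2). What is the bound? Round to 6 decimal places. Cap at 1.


bound = min(1, sigma^2/(n*eps^2))
sigma^2 = 14.77^2 = 218.1529
n*eps^2 = 693 * 2.47^2 = 693 * 6.1009 = 4227.9237
sigma^2/(n*eps^2) = 218.1529 / 4227.9237 ≈ 0.05159812

0.051598


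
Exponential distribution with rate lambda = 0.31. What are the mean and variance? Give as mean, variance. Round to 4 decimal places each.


mean = 1/lam, var = 1/lam^2
mean = 1 / 0.31 = 100/31 ≈ 3.225806
lam^2 = 0.31^2 = 0.0961
var = 1 / 0.0961 = 10000/961 ≈ 10.405827

3.2258, 10.4058


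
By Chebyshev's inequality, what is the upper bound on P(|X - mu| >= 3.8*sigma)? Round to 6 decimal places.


P <= 1/k^2
k^2 = 3.8^2 = 14.44
1/k^2 = 1 / 14.44 = 25/361 ≈ 0.06925208

0.069252


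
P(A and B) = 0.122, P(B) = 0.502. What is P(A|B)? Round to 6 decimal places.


P(A|B) = P(A and B) / P(B) = 0.122 / 0.502 = 61/251 ≈ 0.24302789

0.243028


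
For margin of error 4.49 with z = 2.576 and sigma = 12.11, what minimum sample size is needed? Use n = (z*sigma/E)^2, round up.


z*sigma/E = 2.576 * 12.11 / 4.49 ≈ 6.947742
(z*sigma/E)^2 ≈ 48.271114
round up: n = 49

49


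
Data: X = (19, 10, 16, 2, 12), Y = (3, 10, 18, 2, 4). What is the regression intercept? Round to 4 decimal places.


a = ybar - b*xbar, where b = sum((xi-xbar)(yi-ybar)) / sum((xi-xbar)^2)
n = 5, xbar = 59/5 = 11.8, ybar = 37/5 = 7.4
Sxy = sum((xi-xbar)(yi-ybar)) = 60.4
Sxx = sum((xi-xbar)^2) = 168.8
b = Sxy / Sxx = 151/422 ≈ 0.357820
a = 7.4 - 0.357820 * 11.8 = 1341/422 ≈ 3.177725

3.1777


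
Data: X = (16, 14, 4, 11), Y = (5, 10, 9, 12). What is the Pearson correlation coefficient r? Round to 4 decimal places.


r = sum((xi-xbar)(yi-ybar)) / sqrt(sum((xi-xbar)^2) * sum((yi-ybar)^2))
n = 4, xbar = 45/4 = 11.25, ybar = 36/4 = 9
Sxy = sum((xi-xbar)(yi-ybar)) = -17
Sxx = sum((xi-xbar)^2) = 82.75
Syy = sum((yi-ybar)^2) = 26
sqrt(Sxx*Syy) ≈ 46.384265
r = Sxy / sqrt(Sxx*Syy) = -17 / 46.384265 ≈ -0.366504

-0.3665


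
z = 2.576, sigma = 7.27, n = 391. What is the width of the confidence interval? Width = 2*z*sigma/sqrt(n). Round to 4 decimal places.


width = 2*z*sigma/sqrt(n)
2*z*sigma = 2 * 2.576 * 7.27 = 37.45504
sqrt(391) ≈ 19.773720
width = 37.45504 / 19.773720 ≈ 1.894183

1.8942


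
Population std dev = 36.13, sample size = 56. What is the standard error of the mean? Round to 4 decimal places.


SE = sigma / sqrt(n)
sqrt(56) ≈ 7.483315
SE = 36.13 / 7.483315 ≈ 4.828074

4.8281


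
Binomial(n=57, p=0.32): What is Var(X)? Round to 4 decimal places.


Var = n*p*(1-p) = 57 * 0.32 * 0.68 = 12.4032

12.4032


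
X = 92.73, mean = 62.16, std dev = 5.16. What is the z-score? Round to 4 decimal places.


z = (X - mu) / sigma
X - mu = 92.73 - 62.16 = 30.57
z = 30.57 / 5.16 = 1019/172 ≈ 5.924419

5.9244


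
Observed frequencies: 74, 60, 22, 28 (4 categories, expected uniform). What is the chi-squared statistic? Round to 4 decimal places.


chi2 = sum((O-E)^2/E), E = total/4
total = 184, E = 184/4 = 46
(74 - 46)^2 / 46 = 784 / 46 = 392/23 ≈ 17.043478
(60 - 46)^2 / 46 = 196 / 46 = 98/23 ≈ 4.260870
(22 - 46)^2 / 46 = 576 / 46 = 288/23 ≈ 12.521739
(28 - 46)^2 / 46 = 324 / 46 = 162/23 ≈ 7.043478
chi2 = 940/23 ≈ 40.869565

40.8696


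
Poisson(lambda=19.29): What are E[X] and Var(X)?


E[X] = Var(X) = lambda = 19.29

19.29, 19.29


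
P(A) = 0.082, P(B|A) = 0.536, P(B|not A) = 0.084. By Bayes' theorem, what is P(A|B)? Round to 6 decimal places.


P(A|B) = P(B|A)*P(A) / P(B), P(B) = P(B|A)*P(A) + P(B|not A)*P(not A)
P(B|A)*P(A) = 0.536 * 0.082 = 0.043952
P(B|not A)*P(not A) = 0.084 * 0.918 = 0.077112
P(B) = 0.043952 + 0.077112 = 0.121064
P(A|B) = 0.043952 / 0.121064 ≈ 0.36304764

0.363048


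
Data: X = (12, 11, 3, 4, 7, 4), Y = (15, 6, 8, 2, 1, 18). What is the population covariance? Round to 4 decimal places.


Cov = (1/n)*sum((xi-xbar)(yi-ybar))
n = 6, xbar = 41/6 ≈ 6.833333, ybar = 50/6 = 25/3 ≈ 8.333333
sum((xi-xbar)(yi-ybar)) = 46/3 ≈ 15.333333
Cov = 15.333333 / 6 = 23/9 ≈ 2.555556

2.5556


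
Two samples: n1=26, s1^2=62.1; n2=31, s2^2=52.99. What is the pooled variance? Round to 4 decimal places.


sp^2 = ((n1-1)*s1^2 + (n2-1)*s2^2)/(n1+n2-2)
(n1-1)*s1^2 = 25 * 62.1 = 1552.5
(n2-1)*s2^2 = 30 * 52.99 = 1589.7
numerator = 1552.5 + 1589.7 = 3142.2
n1+n2-2 = 55
sp^2 = 3142.2 / 55 = 15711/275 ≈ 57.130909

57.1309


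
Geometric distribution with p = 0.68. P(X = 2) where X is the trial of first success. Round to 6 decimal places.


P = (1-p)^(k-1) * p
(1-p)^(k-1) = 0.32^1 = 0.32
P = 0.32 * 0.68 = 0.2176

0.217600


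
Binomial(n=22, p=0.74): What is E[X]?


E[X] = n*p = 22 * 0.74 = 16.28

16.28


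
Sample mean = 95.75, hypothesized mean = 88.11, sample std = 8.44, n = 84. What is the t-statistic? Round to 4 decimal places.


t = (xbar - mu0) / (s/sqrt(n))
xbar - mu0 = 95.75 - 88.11 = 7.64
sqrt(84) ≈ 9.16515139
s/sqrt(n) = 8.44 / 9.16515139 ≈ 0.92087950
t = 7.64 / 0.92087950 ≈ 8.296417

8.2964


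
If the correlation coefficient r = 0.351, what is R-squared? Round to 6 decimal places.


R^2 = r^2 = (0.351)^2 = 0.123201

0.123201


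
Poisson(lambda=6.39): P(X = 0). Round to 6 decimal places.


P = e^(-lam) * lam^k / k!
e^(-6.39) ≈ 0.001678256
lam^k = 6.39^0 = 1
k! = 0! = 1
P = 0.001678256 * 1 / 1 ≈ 0.001678

0.001678


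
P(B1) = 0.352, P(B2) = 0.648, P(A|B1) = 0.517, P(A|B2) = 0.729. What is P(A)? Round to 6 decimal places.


P(A) = P(A|B1)*P(B1) + P(A|B2)*P(B2)
P(A|B1)*P(B1) = 0.517 * 0.352 = 0.181984
P(A|B2)*P(B2) = 0.729 * 0.648 = 0.472392
P(A) = 0.181984 + 0.472392 = 0.654376

0.654376


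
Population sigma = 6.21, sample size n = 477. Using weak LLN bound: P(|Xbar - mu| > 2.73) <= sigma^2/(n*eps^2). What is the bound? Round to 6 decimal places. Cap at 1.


bound = min(1, sigma^2/(n*eps^2))
sigma^2 = 6.21^2 = 38.5641
n*eps^2 = 477 * 2.73^2 = 477 * 7.4529 = 3555.0333
sigma^2/(n*eps^2) = 38.5641 / 3555.0333 ≈ 0.01084775

0.010848


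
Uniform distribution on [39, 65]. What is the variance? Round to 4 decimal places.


Var = (b-a)^2 / 12
(b-a)^2 = (65 - 39)^2 = 676
Var = 676/12 ≈ 56.333333

56.3333


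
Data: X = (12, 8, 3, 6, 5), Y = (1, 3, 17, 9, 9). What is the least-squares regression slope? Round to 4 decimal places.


b = sum((xi-xbar)(yi-ybar)) / sum((xi-xbar)^2)
n = 5, xbar = 34/5 = 6.8, ybar = 39/5 = 7.8
Sxy = sum((xi-xbar)(yi-ybar)) = -79.2
Sxx = sum((xi-xbar)^2) = 46.8
b = Sxy / Sxx = -22/13 ≈ -1.692308

-1.6923


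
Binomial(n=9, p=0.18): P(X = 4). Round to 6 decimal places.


P = C(n,k) * p^k * (1-p)^(n-k)
C(9,4) = 126
p^k = 0.18^4 = 0.00104976
(1-p)^(n-k) = 0.82^5 ≈ 0.3707398
P = 126 * 0.00104976 * 0.3707398 ≈ 0.049038

0.049038


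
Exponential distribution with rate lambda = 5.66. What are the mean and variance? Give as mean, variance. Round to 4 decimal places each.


mean = 1/lam, var = 1/lam^2
mean = 1 / 5.66 = 50/283 ≈ 0.176678
lam^2 = 5.66^2 = 32.0356
var = 1 / 32.0356 ≈ 0.031215

0.1767, 0.0312


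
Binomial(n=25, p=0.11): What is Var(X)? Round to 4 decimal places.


Var = n*p*(1-p) = 25 * 0.11 * 0.89 = 2.4475

2.4475


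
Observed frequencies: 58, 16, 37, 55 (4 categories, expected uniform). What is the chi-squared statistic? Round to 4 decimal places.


chi2 = sum((O-E)^2/E), E = total/4
total = 166, E = 166/4 = 41.5
(58 - 41.5)^2 / 41.5 = 272.25 / 41.5 = 1089/166 ≈ 6.560241
(16 - 41.5)^2 / 41.5 = 650.25 / 41.5 = 2601/166 ≈ 15.668675
(37 - 41.5)^2 / 41.5 = 20.25 / 41.5 = 81/166 ≈ 0.487952
(55 - 41.5)^2 / 41.5 = 182.25 / 41.5 = 729/166 ≈ 4.391566
chi2 = 2250/83 ≈ 27.108434

27.1084


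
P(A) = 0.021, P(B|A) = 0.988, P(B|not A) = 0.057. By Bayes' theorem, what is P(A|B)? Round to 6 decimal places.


P(A|B) = P(B|A)*P(A) / P(B), P(B) = P(B|A)*P(A) + P(B|not A)*P(not A)
P(B|A)*P(A) = 0.988 * 0.021 = 0.020748
P(B|not A)*P(not A) = 0.057 * 0.979 = 0.055803
P(B) = 0.020748 + 0.055803 = 0.076551
P(A|B) = 0.020748 / 0.076551 = 364/1343 ≈ 0.27103500

0.271035


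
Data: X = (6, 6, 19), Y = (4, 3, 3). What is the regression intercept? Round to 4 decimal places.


a = ybar - b*xbar, where b = sum((xi-xbar)(yi-ybar)) / sum((xi-xbar)^2)
n = 3, xbar = 31/3 ≈ 10.333333, ybar = 10/3 ≈ 3.333333
Sxy = sum((xi-xbar)(yi-ybar)) = -13/3 ≈ -4.333333
Sxx = sum((xi-xbar)^2) = 338/3 ≈ 112.666667
b = Sxy / Sxx = -1/26 ≈ -0.038462
a = 3.333333 - (-0.038462) * 10.333333 = 97/26 ≈ 3.730769

3.7308


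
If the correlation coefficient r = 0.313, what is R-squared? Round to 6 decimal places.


R^2 = r^2 = (0.313)^2 = 0.097969

0.097969


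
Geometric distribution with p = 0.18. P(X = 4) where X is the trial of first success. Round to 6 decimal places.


P = (1-p)^(k-1) * p
(1-p)^(k-1) = 0.82^3 = 0.551368
P = 0.551368 * 0.18 = 0.09924624

0.099246


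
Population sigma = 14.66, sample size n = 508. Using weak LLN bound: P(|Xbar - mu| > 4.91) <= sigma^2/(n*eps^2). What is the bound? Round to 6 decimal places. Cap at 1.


bound = min(1, sigma^2/(n*eps^2))
sigma^2 = 14.66^2 = 214.9156
n*eps^2 = 508 * 4.91^2 = 508 * 24.1081 = 12246.9148
sigma^2/(n*eps^2) = 214.9156 / 12246.9148 ≈ 0.01754855

0.017549


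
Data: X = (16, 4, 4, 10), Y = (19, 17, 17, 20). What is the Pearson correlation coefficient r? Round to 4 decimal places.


r = sum((xi-xbar)(yi-ybar)) / sqrt(sum((xi-xbar)^2) * sum((yi-ybar)^2))
n = 4, xbar = 34/4 = 8.5, ybar = 73/4 = 18.25
Sxy = sum((xi-xbar)(yi-ybar)) = 19.5
Sxx = sum((xi-xbar)^2) = 99
Syy = sum((yi-ybar)^2) = 6.75
sqrt(Sxx*Syy) ≈ 25.850532
r = Sxy / sqrt(Sxx*Syy) = 19.5 / 25.850532 ≈ 0.754337

0.7543


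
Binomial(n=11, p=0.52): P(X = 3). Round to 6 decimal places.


P = C(n,k) * p^k * (1-p)^(n-k)
C(11,3) = 165
p^k = 0.52^3 = 0.140608
(1-p)^(n-k) = 0.48^8 ≈ 0.002817928
P = 165 * 0.140608 * 0.002817928 ≈ 0.065377

0.065377


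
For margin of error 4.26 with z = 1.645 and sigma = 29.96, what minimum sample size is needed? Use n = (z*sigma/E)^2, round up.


z*sigma/E = 1.645 * 29.96 / 4.26 ≈ 11.569061
(z*sigma/E)^2 ≈ 133.843173
round up: n = 134

134


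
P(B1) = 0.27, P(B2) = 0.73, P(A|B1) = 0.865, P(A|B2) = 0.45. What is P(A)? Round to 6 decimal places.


P(A) = P(A|B1)*P(B1) + P(A|B2)*P(B2)
P(A|B1)*P(B1) = 0.865 * 0.27 = 0.23355
P(A|B2)*P(B2) = 0.45 * 0.73 = 0.3285
P(A) = 0.23355 + 0.3285 = 0.56205

0.562050


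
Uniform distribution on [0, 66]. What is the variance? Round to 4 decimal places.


Var = (b-a)^2 / 12
(b-a)^2 = (66 - 0)^2 = 4356
Var = 4356/12 = 363

363.0000


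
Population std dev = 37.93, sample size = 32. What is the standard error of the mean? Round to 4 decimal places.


SE = sigma / sqrt(n)
sqrt(32) ≈ 5.656854
SE = 37.93 / 5.656854 ≈ 6.705140

6.7051


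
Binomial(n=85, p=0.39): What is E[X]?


E[X] = n*p = 85 * 0.39 = 33.15

33.15


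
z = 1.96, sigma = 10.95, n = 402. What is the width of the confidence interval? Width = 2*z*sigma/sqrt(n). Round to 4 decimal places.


width = 2*z*sigma/sqrt(n)
2*z*sigma = 2 * 1.96 * 10.95 = 42.924
sqrt(402) ≈ 20.049938
width = 42.924 / 20.049938 ≈ 2.140855

2.1409


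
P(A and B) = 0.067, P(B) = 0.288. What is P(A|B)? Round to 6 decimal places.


P(A|B) = P(A and B) / P(B) = 0.067 / 0.288 = 67/288 ≈ 0.23263889

0.232639


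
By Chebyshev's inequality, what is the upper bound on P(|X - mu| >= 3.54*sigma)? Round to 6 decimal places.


P <= 1/k^2
k^2 = 3.54^2 = 12.5316
1/k^2 = 1 / 12.5316 ≈ 0.07979827

0.079798


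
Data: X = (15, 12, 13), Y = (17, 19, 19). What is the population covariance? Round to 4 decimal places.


Cov = (1/n)*sum((xi-xbar)(yi-ybar))
n = 3, xbar = 40/3 ≈ 13.333333, ybar = 55/3 ≈ 18.333333
sum((xi-xbar)(yi-ybar)) = -10/3 ≈ -3.333333
Cov = -3.333333 / 3 = -10/9 ≈ -1.111111

-1.1111


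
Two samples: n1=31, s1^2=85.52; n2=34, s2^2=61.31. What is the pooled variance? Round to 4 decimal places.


sp^2 = ((n1-1)*s1^2 + (n2-1)*s2^2)/(n1+n2-2)
(n1-1)*s1^2 = 30 * 85.52 = 2565.6
(n2-1)*s2^2 = 33 * 61.31 = 2023.23
numerator = 2565.6 + 2023.23 = 4588.83
n1+n2-2 = 63
sp^2 = 4588.83 / 63 = 50987/700 ≈ 72.838571

72.8386


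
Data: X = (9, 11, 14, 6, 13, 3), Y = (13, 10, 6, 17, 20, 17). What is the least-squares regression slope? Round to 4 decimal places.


b = sum((xi-xbar)(yi-ybar)) / sum((xi-xbar)^2)
n = 6, xbar = 56/6 = 28/3 ≈ 9.333333, ybar = 83/6 ≈ 13.833333
Sxy = sum((xi-xbar)(yi-ybar)) = -152/3 ≈ -50.666667
Sxx = sum((xi-xbar)^2) = 268/3 ≈ 89.333333
b = Sxy / Sxx = -38/67 ≈ -0.567164

-0.5672


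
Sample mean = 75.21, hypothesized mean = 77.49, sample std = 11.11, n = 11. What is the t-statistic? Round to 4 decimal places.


t = (xbar - mu0) / (s/sqrt(n))
xbar - mu0 = 75.21 - 77.49 = -2.28
sqrt(11) ≈ 3.31662479
s/sqrt(n) = 11.11 / 3.31662479 ≈ 3.34979104
t = -2.28 / 3.34979104 ≈ -0.680639

-0.6806


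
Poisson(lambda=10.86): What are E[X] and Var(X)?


E[X] = Var(X) = lambda = 10.86

10.86, 10.86


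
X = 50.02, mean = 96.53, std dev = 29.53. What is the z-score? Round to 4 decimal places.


z = (X - mu) / sigma
X - mu = 50.02 - 96.53 = -46.51
z = -46.51 / 29.53 = -4651/2953 ≈ -1.575008

-1.5750


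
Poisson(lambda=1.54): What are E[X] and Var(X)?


E[X] = Var(X) = lambda = 1.54

1.54, 1.54


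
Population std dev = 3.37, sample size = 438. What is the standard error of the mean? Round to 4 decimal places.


SE = sigma / sqrt(n)
sqrt(438) ≈ 20.928450
SE = 3.37 / 20.928450 ≈ 0.161025

0.1610


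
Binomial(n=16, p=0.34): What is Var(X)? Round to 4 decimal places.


Var = n*p*(1-p) = 16 * 0.34 * 0.66 = 3.5904

3.5904


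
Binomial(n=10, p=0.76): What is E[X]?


E[X] = n*p = 10 * 0.76 = 7.6

7.6


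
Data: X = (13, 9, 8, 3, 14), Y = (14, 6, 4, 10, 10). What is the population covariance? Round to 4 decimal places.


Cov = (1/n)*sum((xi-xbar)(yi-ybar))
n = 5, xbar = 47/5 = 9.4, ybar = 44/5 = 8.8
sum((xi-xbar)(yi-ybar)) = 24.4
Cov = 24.4 / 5 = 4.88

4.8800


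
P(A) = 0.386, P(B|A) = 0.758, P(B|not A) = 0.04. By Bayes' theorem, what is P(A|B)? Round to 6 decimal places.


P(A|B) = P(B|A)*P(A) / P(B), P(B) = P(B|A)*P(A) + P(B|not A)*P(not A)
P(B|A)*P(A) = 0.758 * 0.386 = 0.292588
P(B|not A)*P(not A) = 0.04 * 0.614 = 0.02456
P(B) = 0.292588 + 0.02456 = 0.317148
P(A|B) = 0.292588 / 0.317148 ≈ 0.92255981

0.922560


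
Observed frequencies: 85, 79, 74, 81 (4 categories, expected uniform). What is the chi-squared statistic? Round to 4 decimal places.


chi2 = sum((O-E)^2/E), E = total/4
total = 319, E = 319/4 = 79.75
(85 - 79.75)^2 / 79.75 = 27.5625 / 79.75 = 441/1276 ≈ 0.345611
(79 - 79.75)^2 / 79.75 = 0.5625 / 79.75 = 9/1276 ≈ 0.007053
(74 - 79.75)^2 / 79.75 = 33.0625 / 79.75 = 529/1276 ≈ 0.414577
(81 - 79.75)^2 / 79.75 = 1.5625 / 79.75 = 25/1276 ≈ 0.019592
chi2 = 251/319 ≈ 0.786834

0.7868


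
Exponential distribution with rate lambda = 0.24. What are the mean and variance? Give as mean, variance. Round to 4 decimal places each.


mean = 1/lam, var = 1/lam^2
mean = 1 / 0.24 = 25/6 ≈ 4.166667
lam^2 = 0.24^2 = 0.0576
var = 1 / 0.0576 = 625/36 ≈ 17.361111

4.1667, 17.3611


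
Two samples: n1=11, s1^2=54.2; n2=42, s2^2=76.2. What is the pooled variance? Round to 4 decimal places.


sp^2 = ((n1-1)*s1^2 + (n2-1)*s2^2)/(n1+n2-2)
(n1-1)*s1^2 = 10 * 54.2 = 542
(n2-1)*s2^2 = 41 * 76.2 = 3124.2
numerator = 542 + 3124.2 = 3666.2
n1+n2-2 = 51
sp^2 = 3666.2 / 51 = 18331/255 ≈ 71.886275

71.8863


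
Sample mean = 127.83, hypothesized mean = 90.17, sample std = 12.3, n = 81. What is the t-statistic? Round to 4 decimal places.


t = (xbar - mu0) / (s/sqrt(n))
xbar - mu0 = 127.83 - 90.17 = 37.66
sqrt(81) = 9
s/sqrt(n) = 12.3 / 9 = 41/30 ≈ 1.36666667
t = 37.66 / 1.36666667 = 5649/205 ≈ 27.556098

27.5561


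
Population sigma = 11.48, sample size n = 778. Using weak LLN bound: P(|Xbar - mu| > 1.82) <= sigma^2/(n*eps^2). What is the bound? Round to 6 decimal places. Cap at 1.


bound = min(1, sigma^2/(n*eps^2))
sigma^2 = 11.48^2 = 131.7904
n*eps^2 = 778 * 1.82^2 = 778 * 3.3124 = 2577.0472
sigma^2/(n*eps^2) = 131.7904 / 2577.0472 ≈ 0.05114008

0.051140


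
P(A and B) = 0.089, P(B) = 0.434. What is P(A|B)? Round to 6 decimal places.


P(A|B) = P(A and B) / P(B) = 0.089 / 0.434 = 89/434 ≈ 0.20506912

0.205069


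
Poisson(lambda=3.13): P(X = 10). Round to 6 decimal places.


P = e^(-lam) * lam^k / k!
e^(-3.13) ≈ 0.04371780
lam^k = 3.13^10 ≈ 90249.203035
k! = 10! = 3628800
P = 0.04371780 * 90249.203035 / 3628800 ≈ 0.001087

0.001087


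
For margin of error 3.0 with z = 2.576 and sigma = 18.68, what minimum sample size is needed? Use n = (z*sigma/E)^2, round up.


z*sigma/E = 2.576 * 18.68 / 3.0 = 150374/9375 ≈ 16.039893
(z*sigma/E)^2 ≈ 257.278178
round up: n = 258

258


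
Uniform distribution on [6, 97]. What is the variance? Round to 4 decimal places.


Var = (b-a)^2 / 12
(b-a)^2 = (97 - 6)^2 = 8281
Var = 8281/12 ≈ 690.083333

690.0833


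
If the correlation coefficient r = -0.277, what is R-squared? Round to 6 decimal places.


R^2 = r^2 = (-0.277)^2 = 0.076729

0.076729


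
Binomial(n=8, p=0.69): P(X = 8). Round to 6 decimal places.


P = C(n,k) * p^k * (1-p)^(n-k)
C(8,8) = 1
p^k = 0.69^8 ≈ 0.05137984
(1-p)^(n-k) = 0.31^0 = 1
P = 1 * 0.05137984 * 1 ≈ 0.051380

0.051380


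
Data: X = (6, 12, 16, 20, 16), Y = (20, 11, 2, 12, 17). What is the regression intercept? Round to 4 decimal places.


a = ybar - b*xbar, where b = sum((xi-xbar)(yi-ybar)) / sum((xi-xbar)^2)
n = 5, xbar = 70/5 = 14, ybar = 62/5 = 12.4
Sxy = sum((xi-xbar)(yi-ybar)) = -72
Sxx = sum((xi-xbar)^2) = 112
b = Sxy / Sxx = -9/14 ≈ -0.642857
a = 12.4 - (-0.642857) * 14 = 21.4

21.4000


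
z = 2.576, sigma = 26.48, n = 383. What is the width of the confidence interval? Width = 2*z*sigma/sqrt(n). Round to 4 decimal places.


width = 2*z*sigma/sqrt(n)
2*z*sigma = 2 * 2.576 * 26.48 = 136.42496
sqrt(383) ≈ 19.570386
width = 136.42496 / 19.570386 ≈ 6.970990

6.9710


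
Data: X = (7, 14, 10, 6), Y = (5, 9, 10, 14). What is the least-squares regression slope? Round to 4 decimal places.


b = sum((xi-xbar)(yi-ybar)) / sum((xi-xbar)^2)
n = 4, xbar = 37/4 = 9.25, ybar = 38/4 = 9.5
Sxy = sum((xi-xbar)(yi-ybar)) = -6.5
Sxx = sum((xi-xbar)^2) = 38.75
b = Sxy / Sxx = -26/155 ≈ -0.167742

-0.1677


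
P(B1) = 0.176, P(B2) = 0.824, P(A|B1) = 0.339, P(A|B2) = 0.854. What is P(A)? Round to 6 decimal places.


P(A) = P(A|B1)*P(B1) + P(A|B2)*P(B2)
P(A|B1)*P(B1) = 0.339 * 0.176 = 0.059664
P(A|B2)*P(B2) = 0.854 * 0.824 = 0.703696
P(A) = 0.059664 + 0.703696 = 0.76336

0.763360


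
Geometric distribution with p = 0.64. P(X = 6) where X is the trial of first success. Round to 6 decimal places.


P = (1-p)^(k-1) * p
(1-p)^(k-1) = 0.36^5 ≈ 0.006046618
P = 0.006046618 * 0.64 ≈ 0.003869835

0.003870


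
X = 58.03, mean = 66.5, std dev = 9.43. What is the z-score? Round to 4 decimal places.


z = (X - mu) / sigma
X - mu = 58.03 - 66.5 = -8.47
z = -8.47 / 9.43 = -847/943 ≈ -0.898197

-0.8982


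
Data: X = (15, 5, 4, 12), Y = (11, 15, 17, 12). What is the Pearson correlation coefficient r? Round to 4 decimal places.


r = sum((xi-xbar)(yi-ybar)) / sqrt(sum((xi-xbar)^2) * sum((yi-ybar)^2))
n = 4, xbar = 36/4 = 9, ybar = 55/4 = 13.75
Sxy = sum((xi-xbar)(yi-ybar)) = -43
Sxx = sum((xi-xbar)^2) = 86
Syy = sum((yi-ybar)^2) = 22.75
sqrt(Sxx*Syy) ≈ 44.232341
r = Sxy / sqrt(Sxx*Syy) = -43 / 44.232341 ≈ -0.972139

-0.9721


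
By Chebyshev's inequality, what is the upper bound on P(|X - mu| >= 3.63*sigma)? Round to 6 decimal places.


P <= 1/k^2
k^2 = 3.63^2 = 13.1769
1/k^2 = 1 / 13.1769 ≈ 0.07589038

0.075890


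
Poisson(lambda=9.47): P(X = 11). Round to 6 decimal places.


P = e^(-lam) * lam^k / k!
e^(-9.47) ≈ 0.00007713141
lam^k = 9.47^11 ≈ 54935080978.567587
k! = 11! = 39916800
P = 0.00007713141 * 54935080978.567587 / 39916800 ≈ 0.106151

0.106151


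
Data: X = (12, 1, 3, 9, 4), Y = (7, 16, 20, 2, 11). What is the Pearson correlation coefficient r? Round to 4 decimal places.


r = sum((xi-xbar)(yi-ybar)) / sqrt(sum((xi-xbar)^2) * sum((yi-ybar)^2))
n = 5, xbar = 29/5 = 5.8, ybar = 56/5 = 11.2
Sxy = sum((xi-xbar)(yi-ybar)) = -102.8
Sxx = sum((xi-xbar)^2) = 82.8
Syy = sum((yi-ybar)^2) = 202.8
sqrt(Sxx*Syy) ≈ 129.583332
r = Sxy / sqrt(Sxx*Syy) = -102.8 / 129.583332 ≈ -0.793312

-0.7933


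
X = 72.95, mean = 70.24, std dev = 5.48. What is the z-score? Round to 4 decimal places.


z = (X - mu) / sigma
X - mu = 72.95 - 70.24 = 2.71
z = 2.71 / 5.48 = 271/548 ≈ 0.494526

0.4945


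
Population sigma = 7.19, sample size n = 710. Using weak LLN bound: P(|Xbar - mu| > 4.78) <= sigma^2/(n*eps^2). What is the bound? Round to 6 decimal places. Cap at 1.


bound = min(1, sigma^2/(n*eps^2))
sigma^2 = 7.19^2 = 51.6961
n*eps^2 = 710 * 4.78^2 = 710 * 22.8484 = 16222.364
sigma^2/(n*eps^2) = 51.6961 / 16222.364 ≈ 0.00318672

0.003187


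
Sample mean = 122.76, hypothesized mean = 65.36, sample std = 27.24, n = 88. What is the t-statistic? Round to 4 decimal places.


t = (xbar - mu0) / (s/sqrt(n))
xbar - mu0 = 122.76 - 65.36 = 57.4
sqrt(88) ≈ 9.38083152
s/sqrt(n) = 27.24 / 9.38083152 ≈ 2.90379376
t = 57.4 / 2.90379376 ≈ 19.767244

19.7672


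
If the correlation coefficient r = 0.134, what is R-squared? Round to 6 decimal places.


R^2 = r^2 = (0.134)^2 = 0.017956

0.017956


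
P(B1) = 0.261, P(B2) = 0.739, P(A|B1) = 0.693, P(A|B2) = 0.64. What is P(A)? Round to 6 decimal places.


P(A) = P(A|B1)*P(B1) + P(A|B2)*P(B2)
P(A|B1)*P(B1) = 0.693 * 0.261 = 0.180873
P(A|B2)*P(B2) = 0.64 * 0.739 = 0.47296
P(A) = 0.180873 + 0.47296 = 0.653833

0.653833


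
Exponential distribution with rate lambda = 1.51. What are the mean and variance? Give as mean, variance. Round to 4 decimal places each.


mean = 1/lam, var = 1/lam^2
mean = 1 / 1.51 = 100/151 ≈ 0.662252
lam^2 = 1.51^2 = 2.2801
var = 1 / 2.2801 ≈ 0.438577

0.6623, 0.4386


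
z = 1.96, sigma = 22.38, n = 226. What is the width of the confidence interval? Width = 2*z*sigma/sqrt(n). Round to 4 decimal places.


width = 2*z*sigma/sqrt(n)
2*z*sigma = 2 * 1.96 * 22.38 = 87.7296
sqrt(226) ≈ 15.033296
width = 87.7296 / 15.033296 ≈ 5.835686

5.8357


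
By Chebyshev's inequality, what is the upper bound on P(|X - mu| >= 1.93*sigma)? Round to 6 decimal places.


P <= 1/k^2
k^2 = 1.93^2 = 3.7249
1/k^2 = 1 / 3.7249 ≈ 0.26846358

0.268464


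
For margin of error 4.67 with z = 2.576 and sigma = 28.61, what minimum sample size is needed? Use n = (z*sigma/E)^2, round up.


z*sigma/E = 2.576 * 28.61 / 4.67 ≈ 15.781448
(z*sigma/E)^2 ≈ 249.054086
round up: n = 250

250


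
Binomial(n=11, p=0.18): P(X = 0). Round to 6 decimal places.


P = C(n,k) * p^k * (1-p)^(n-k)
C(11,0) = 1
p^k = 0.18^0 = 1
(1-p)^(n-k) = 0.82^11 ≈ 0.1127074
P = 1 * 1 * 0.1127074 ≈ 0.112707

0.112707


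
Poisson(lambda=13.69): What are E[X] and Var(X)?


E[X] = Var(X) = lambda = 13.69

13.69, 13.69


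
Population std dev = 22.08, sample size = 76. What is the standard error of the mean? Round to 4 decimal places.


SE = sigma / sqrt(n)
sqrt(76) ≈ 8.717798
SE = 22.08 / 8.717798 ≈ 2.532750

2.5327


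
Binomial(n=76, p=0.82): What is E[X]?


E[X] = n*p = 76 * 0.82 = 62.32

62.32


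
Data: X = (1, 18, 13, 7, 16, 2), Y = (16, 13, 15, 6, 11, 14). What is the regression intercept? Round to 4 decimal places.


a = ybar - b*xbar, where b = sum((xi-xbar)(yi-ybar)) / sum((xi-xbar)^2)
n = 6, xbar = 57/6 = 9.5, ybar = 75/6 = 12.5
Sxy = sum((xi-xbar)(yi-ybar)) = -21.5
Sxx = sum((xi-xbar)^2) = 261.5
b = Sxy / Sxx = -43/523 ≈ -0.082218
a = 12.5 - (-0.082218) * 9.5 = 6946/523 ≈ 13.281071

13.2811


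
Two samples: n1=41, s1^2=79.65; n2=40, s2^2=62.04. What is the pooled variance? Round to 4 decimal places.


sp^2 = ((n1-1)*s1^2 + (n2-1)*s2^2)/(n1+n2-2)
(n1-1)*s1^2 = 40 * 79.65 = 3186
(n2-1)*s2^2 = 39 * 62.04 = 2419.56
numerator = 3186 + 2419.56 = 5605.56
n1+n2-2 = 79
sp^2 = 5605.56 / 79 = 140139/1975 ≈ 70.956456

70.9565


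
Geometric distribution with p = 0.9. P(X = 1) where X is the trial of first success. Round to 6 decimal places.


P = (1-p)^(k-1) * p
(1-p)^(k-1) = 0.1^0 = 1
P = 1 * 0.9 = 0.9

0.900000


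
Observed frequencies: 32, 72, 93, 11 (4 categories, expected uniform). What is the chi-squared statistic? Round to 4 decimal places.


chi2 = sum((O-E)^2/E), E = total/4
total = 208, E = 208/4 = 52
(32 - 52)^2 / 52 = 400 / 52 = 100/13 ≈ 7.692308
(72 - 52)^2 / 52 = 400 / 52 = 100/13 ≈ 7.692308
(93 - 52)^2 / 52 = 1681 / 52 = 1681/52 ≈ 32.326923
(11 - 52)^2 / 52 = 1681 / 52 = 1681/52 ≈ 32.326923
chi2 = 2081/26 ≈ 80.038462

80.0385


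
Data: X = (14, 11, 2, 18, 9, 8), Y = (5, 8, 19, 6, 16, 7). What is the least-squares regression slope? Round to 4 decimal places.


b = sum((xi-xbar)(yi-ybar)) / sum((xi-xbar)^2)
n = 6, xbar = 62/6 = 31/3 ≈ 10.333333, ybar = 61/6 ≈ 10.166667
Sxy = sum((xi-xbar)(yi-ybar)) = -379/3 ≈ -126.333333
Sxx = sum((xi-xbar)^2) = 448/3 ≈ 149.333333
b = Sxy / Sxx = -379/448 ≈ -0.845982

-0.8460


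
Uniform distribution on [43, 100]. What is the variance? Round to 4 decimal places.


Var = (b-a)^2 / 12
(b-a)^2 = (100 - 43)^2 = 3249
Var = 3249/12 = 270.75

270.7500


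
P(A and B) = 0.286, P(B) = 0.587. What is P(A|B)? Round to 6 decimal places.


P(A|B) = P(A and B) / P(B) = 0.286 / 0.587 = 286/587 ≈ 0.48722317

0.487223


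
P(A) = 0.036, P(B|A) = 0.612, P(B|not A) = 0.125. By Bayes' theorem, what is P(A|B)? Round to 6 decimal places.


P(A|B) = P(B|A)*P(A) / P(B), P(B) = P(B|A)*P(A) + P(B|not A)*P(not A)
P(B|A)*P(A) = 0.612 * 0.036 = 0.022032
P(B|not A)*P(not A) = 0.125 * 0.964 = 0.1205
P(B) = 0.022032 + 0.1205 = 0.142532
P(A|B) = 0.022032 / 0.142532 ≈ 0.15457581

0.154576


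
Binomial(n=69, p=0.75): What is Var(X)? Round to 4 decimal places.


Var = n*p*(1-p) = 69 * 0.75 * 0.25 = 12.9375

12.9375


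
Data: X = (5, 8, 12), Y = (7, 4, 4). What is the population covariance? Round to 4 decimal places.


Cov = (1/n)*sum((xi-xbar)(yi-ybar))
n = 3, xbar = 25/3 ≈ 8.333333, ybar = 15/3 = 5
sum((xi-xbar)(yi-ybar)) = -10
Cov = -10 / 3 = -10/3 ≈ -3.333333

-3.3333


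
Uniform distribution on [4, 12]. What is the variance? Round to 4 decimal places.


Var = (b-a)^2 / 12
(b-a)^2 = (12 - 4)^2 = 64
Var = 64/12 ≈ 5.333333

5.3333


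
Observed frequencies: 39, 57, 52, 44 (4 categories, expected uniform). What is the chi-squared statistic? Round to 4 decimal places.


chi2 = sum((O-E)^2/E), E = total/4
total = 192, E = 192/4 = 48
(39 - 48)^2 / 48 = 81 / 48 = 1.6875
(57 - 48)^2 / 48 = 81 / 48 = 1.6875
(52 - 48)^2 / 48 = 16 / 48 = 1/3 ≈ 0.333333
(44 - 48)^2 / 48 = 16 / 48 = 1/3 ≈ 0.333333
chi2 = 97/24 ≈ 4.041667

4.0417


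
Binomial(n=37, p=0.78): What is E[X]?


E[X] = n*p = 37 * 0.78 = 28.86

28.86


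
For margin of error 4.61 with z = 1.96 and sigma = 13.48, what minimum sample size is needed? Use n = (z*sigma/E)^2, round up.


z*sigma/E = 1.96 * 13.48 / 4.61 ≈ 5.731193
(z*sigma/E)^2 ≈ 32.846574
round up: n = 33

33


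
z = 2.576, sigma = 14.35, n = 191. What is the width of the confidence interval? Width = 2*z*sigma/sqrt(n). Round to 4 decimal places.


width = 2*z*sigma/sqrt(n)
2*z*sigma = 2 * 2.576 * 14.35 = 73.9312
sqrt(191) ≈ 13.820275
width = 73.9312 / 13.820275 ≈ 5.349474

5.3495


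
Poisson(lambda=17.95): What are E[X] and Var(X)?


E[X] = Var(X) = lambda = 17.95

17.95, 17.95


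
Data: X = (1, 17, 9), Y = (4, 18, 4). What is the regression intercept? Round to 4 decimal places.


a = ybar - b*xbar, where b = sum((xi-xbar)(yi-ybar)) / sum((xi-xbar)^2)
n = 3, xbar = 27/3 = 9, ybar = 26/3 ≈ 8.666667
Sxy = sum((xi-xbar)(yi-ybar)) = 112
Sxx = sum((xi-xbar)^2) = 128
b = Sxy / Sxx = 0.875
a = 8.666667 - 0.875 * 9 = 19/24 ≈ 0.791667

0.7917


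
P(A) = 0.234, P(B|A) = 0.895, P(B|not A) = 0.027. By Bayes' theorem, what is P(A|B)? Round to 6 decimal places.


P(A|B) = P(B|A)*P(A) / P(B), P(B) = P(B|A)*P(A) + P(B|not A)*P(not A)
P(B|A)*P(A) = 0.895 * 0.234 = 0.20943
P(B|not A)*P(not A) = 0.027 * 0.766 = 0.020682
P(B) = 0.20943 + 0.020682 = 0.230112
P(A|B) = 0.20943 / 0.230112 ≈ 0.91012203

0.910122


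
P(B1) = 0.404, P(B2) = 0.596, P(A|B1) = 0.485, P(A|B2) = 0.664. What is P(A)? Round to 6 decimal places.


P(A) = P(A|B1)*P(B1) + P(A|B2)*P(B2)
P(A|B1)*P(B1) = 0.485 * 0.404 = 0.19594
P(A|B2)*P(B2) = 0.664 * 0.596 = 0.395744
P(A) = 0.19594 + 0.395744 = 0.591684

0.591684


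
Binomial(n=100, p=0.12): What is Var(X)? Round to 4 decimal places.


Var = n*p*(1-p) = 100 * 0.12 * 0.88 = 10.56

10.5600


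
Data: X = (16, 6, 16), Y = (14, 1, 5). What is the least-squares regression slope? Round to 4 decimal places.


b = sum((xi-xbar)(yi-ybar)) / sum((xi-xbar)^2)
n = 3, xbar = 38/3 ≈ 12.666667, ybar = 20/3 ≈ 6.666667
Sxy = sum((xi-xbar)(yi-ybar)) = 170/3 ≈ 56.666667
Sxx = sum((xi-xbar)^2) = 200/3 ≈ 66.666667
b = Sxy / Sxx = 0.85

0.8500


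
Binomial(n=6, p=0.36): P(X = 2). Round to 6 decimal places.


P = C(n,k) * p^k * (1-p)^(n-k)
C(6,2) = 15
p^k = 0.36^2 = 0.1296
(1-p)^(n-k) = 0.64^4 ≈ 0.1677722
P = 15 * 0.1296 * 0.1677722 ≈ 0.326149

0.326149


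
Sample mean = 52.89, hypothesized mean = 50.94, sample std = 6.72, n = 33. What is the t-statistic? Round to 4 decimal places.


t = (xbar - mu0) / (s/sqrt(n))
xbar - mu0 = 52.89 - 50.94 = 1.95
sqrt(33) ≈ 5.74456265
s/sqrt(n) = 6.72 / 5.74456265 ≈ 1.16980185
t = 1.95 / 1.16980185 ≈ 1.666949

1.6669


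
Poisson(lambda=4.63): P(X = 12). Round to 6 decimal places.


P = e^(-lam) * lam^k / k!
e^(-4.63) ≈ 0.009754759
lam^k = 4.63^12 ≈ 97044715.732393
k! = 12! = 479001600
P = 0.009754759 * 97044715.732393 / 479001600 ≈ 0.001976

0.001976


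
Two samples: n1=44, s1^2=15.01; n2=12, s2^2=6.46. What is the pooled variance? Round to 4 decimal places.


sp^2 = ((n1-1)*s1^2 + (n2-1)*s2^2)/(n1+n2-2)
(n1-1)*s1^2 = 43 * 15.01 = 645.43
(n2-1)*s2^2 = 11 * 6.46 = 71.06
numerator = 645.43 + 71.06 = 716.49
n1+n2-2 = 54
sp^2 = 716.49 / 54 = 7961/600 ≈ 13.268333

13.2683


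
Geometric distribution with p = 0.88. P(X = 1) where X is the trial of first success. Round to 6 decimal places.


P = (1-p)^(k-1) * p
(1-p)^(k-1) = 0.12^0 = 1
P = 1 * 0.88 = 0.88

0.880000


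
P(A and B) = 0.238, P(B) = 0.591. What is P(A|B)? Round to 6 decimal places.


P(A|B) = P(A and B) / P(B) = 0.238 / 0.591 = 238/591 ≈ 0.40270728

0.402707


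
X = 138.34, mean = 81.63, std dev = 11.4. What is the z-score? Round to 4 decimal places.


z = (X - mu) / sigma
X - mu = 138.34 - 81.63 = 56.71
z = 56.71 / 11.4 = 5671/1140 ≈ 4.974561

4.9746


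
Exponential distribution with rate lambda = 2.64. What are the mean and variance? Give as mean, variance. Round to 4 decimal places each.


mean = 1/lam, var = 1/lam^2
mean = 1 / 2.64 = 25/66 ≈ 0.378788
lam^2 = 2.64^2 = 6.9696
var = 1 / 6.9696 = 625/4356 ≈ 0.143480

0.3788, 0.1435


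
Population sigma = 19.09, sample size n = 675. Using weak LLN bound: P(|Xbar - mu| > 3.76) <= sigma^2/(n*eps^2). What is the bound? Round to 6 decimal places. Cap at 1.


bound = min(1, sigma^2/(n*eps^2))
sigma^2 = 19.09^2 = 364.4281
n*eps^2 = 675 * 3.76^2 = 675 * 14.1376 = 9542.88
sigma^2/(n*eps^2) = 364.4281 / 9542.88 ≈ 0.03818848

0.038188
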